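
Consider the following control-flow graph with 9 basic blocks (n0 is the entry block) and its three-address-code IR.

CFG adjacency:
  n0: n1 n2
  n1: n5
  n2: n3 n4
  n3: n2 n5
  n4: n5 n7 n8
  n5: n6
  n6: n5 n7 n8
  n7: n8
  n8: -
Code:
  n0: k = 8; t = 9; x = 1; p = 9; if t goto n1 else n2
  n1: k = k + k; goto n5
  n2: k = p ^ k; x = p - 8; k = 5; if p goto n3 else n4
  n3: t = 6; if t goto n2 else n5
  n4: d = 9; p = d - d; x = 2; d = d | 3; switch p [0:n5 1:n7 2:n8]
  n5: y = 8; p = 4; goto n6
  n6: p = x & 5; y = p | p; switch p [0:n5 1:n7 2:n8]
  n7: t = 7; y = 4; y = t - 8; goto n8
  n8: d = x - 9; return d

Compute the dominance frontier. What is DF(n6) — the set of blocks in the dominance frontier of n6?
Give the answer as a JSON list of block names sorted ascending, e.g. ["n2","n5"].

idom tree: n1←n0 n2←n0 n3←n2 n4←n2 n5←n0 n6←n5 n7←n0 n8←n0
Dom at joins:
  n2: preds {n0,n3}: {n0} ∩ {n0,n2,n3} = {n0}; idom=n0
  n5: preds {n1,n3,n4,n6}: {n0,n1} ∩ {n0,n2,n3} ∩ {n0,n2,n4} ∩ {n0,n5,n6} = {n0}; idom=n0
  n7: preds {n4,n6}: {n0,n2,n4} ∩ {n0,n5,n6} = {n0}; idom=n0
  n8: preds {n4,n6,n7}: {n0,n2,n4} ∩ {n0,n5,n6} ∩ {n0,n7} = {n0}; idom=n0

DF derivation:
  join n2 pred n0: · stop@n0
  join n2 pred n3: n3→n2 stop@n0
  join n5 pred n1: n1 stop@n0
  join n5 pred n3: n3→n2 stop@n0
  join n5 pred n4: n4→n2 stop@n0
  join n5 pred n6: n6→n5 stop@n0
  join n7 pred n4: n4→n2 stop@n0
  join n7 pred n6: n6→n5 stop@n0
  join n8 pred n4: n4→n2 stop@n0
  join n8 pred n6: n6→n5 stop@n0
  join n8 pred n7: n7 stop@n0
  n0 → ∅
  n1 → {n5}
  n2 → {n2,n5,n7,n8}
  n3 → {n2,n5}
  n4 → {n5,n7,n8}
  n5 → {n5,n7,n8}
  n6 → {n5,n7,n8}
  n7 → {n8}
  n8 → ∅

DF(n6) = ["n5", "n7", "n8"]

Answer: ["n5", "n7", "n8"]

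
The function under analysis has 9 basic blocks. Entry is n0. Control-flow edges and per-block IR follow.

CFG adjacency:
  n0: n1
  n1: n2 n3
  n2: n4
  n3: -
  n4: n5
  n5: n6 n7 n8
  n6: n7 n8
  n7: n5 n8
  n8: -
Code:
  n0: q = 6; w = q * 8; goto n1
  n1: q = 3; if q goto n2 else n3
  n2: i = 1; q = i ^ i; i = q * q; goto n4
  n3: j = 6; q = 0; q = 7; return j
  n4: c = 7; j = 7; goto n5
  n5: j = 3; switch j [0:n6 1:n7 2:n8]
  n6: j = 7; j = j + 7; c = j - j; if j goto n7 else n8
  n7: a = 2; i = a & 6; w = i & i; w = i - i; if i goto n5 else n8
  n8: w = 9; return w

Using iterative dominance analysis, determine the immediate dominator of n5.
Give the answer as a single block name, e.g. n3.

Answer: n4

Analysis:
idom tree: n1←n0 n2←n1 n3←n1 n4←n2 n5←n4 n6←n5 n7←n5 n8←n5
Dom∩ at merges:
  n5: preds {n4,n7}: {n0,n1,n2,n4} ∩ {n0,n1,n2,n4,n5,n7} = {n0,n1,n2,n4}; idom=n4
  n7: preds {n5,n6}: {n0,n1,n2,n4,n5} ∩ {n0,n1,n2,n4,n5,n6} = {n0,n1,n2,n4,n5}; idom=n5
  n8: preds {n5,n6,n7}: {n0,n1,n2,n4,n5} ∩ {n0,n1,n2,n4,n5,n6} ∩ {n0,n1,n2,n4,n5,n7} = {n0,n1,n2,n4,n5}; idom=n5

idom(n5) = n4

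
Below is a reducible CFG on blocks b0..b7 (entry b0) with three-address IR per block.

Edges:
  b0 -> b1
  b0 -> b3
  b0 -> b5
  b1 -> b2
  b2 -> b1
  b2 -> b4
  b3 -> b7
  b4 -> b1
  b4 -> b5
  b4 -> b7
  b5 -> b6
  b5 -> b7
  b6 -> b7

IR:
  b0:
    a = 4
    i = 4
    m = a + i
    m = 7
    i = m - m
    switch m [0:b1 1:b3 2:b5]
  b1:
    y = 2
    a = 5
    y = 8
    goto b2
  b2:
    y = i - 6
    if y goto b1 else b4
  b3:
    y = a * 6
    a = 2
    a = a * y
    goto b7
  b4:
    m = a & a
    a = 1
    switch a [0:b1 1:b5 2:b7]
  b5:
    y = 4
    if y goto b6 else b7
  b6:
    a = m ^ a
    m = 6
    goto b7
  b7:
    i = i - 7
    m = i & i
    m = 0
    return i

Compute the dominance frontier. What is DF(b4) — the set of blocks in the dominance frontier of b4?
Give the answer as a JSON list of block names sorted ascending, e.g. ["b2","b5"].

Answer: ["b1", "b5", "b7"]

Analysis:
idom tree: b1←b0 b2←b1 b3←b0 b4←b2 b5←b0 b6←b5 b7←b0
Dom∩ at merges:
  b1: preds {b0,b2,b4}: {b0} ∩ {b0,b1,b2} ∩ {b0,b1,b2,b4} = {b0}; idom=b0
  b5: preds {b0,b4}: {b0} ∩ {b0,b1,b2,b4} = {b0}; idom=b0
  b7: preds {b3,b4,b5,b6}: {b0,b3} ∩ {b0,b1,b2,b4} ∩ {b0,b5} ∩ {b0,b5,b6} = {b0}; idom=b0

DF derivation:
  join b1 pred b0: · stop@b0
  join b1 pred b2: b2→b1 stop@b0
  join b1 pred b4: b4→b2→b1 stop@b0
  join b5 pred b0: · stop@b0
  join b5 pred b4: b4→b2→b1 stop@b0
  join b7 pred b3: b3 stop@b0
  join b7 pred b4: b4→b2→b1 stop@b0
  join b7 pred b5: b5 stop@b0
  join b7 pred b6: b6→b5 stop@b0
  b0 → ∅
  b1 → {b1,b5,b7}
  b2 → {b1,b5,b7}
  b3 → {b7}
  b4 → {b1,b5,b7}
  b5 → {b7}
  b6 → {b7}
  b7 → ∅

DF(b4) = ["b1", "b5", "b7"]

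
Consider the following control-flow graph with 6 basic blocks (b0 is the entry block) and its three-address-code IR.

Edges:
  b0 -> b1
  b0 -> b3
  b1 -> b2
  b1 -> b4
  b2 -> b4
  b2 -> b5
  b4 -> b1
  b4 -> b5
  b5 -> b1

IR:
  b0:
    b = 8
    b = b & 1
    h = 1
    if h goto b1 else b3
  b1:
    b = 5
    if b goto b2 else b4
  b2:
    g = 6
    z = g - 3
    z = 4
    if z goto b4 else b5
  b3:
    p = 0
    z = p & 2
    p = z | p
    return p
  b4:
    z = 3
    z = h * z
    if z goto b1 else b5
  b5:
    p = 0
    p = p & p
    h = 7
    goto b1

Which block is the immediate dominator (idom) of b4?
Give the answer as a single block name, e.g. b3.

idom tree: b1←b0 b2←b1 b3←b0 b4←b1 b5←b1
Dom at joins:
  b1: preds {b0,b4,b5}: {b0} ∩ {b0,b1,b4} ∩ {b0,b1,b5} = {b0}; idom=b0
  b4: preds {b1,b2}: {b0,b1} ∩ {b0,b1,b2} = {b0,b1}; idom=b1
  b5: preds {b2,b4}: {b0,b1,b2} ∩ {b0,b1,b4} = {b0,b1}; idom=b1

idom(b4) = b1

Answer: b1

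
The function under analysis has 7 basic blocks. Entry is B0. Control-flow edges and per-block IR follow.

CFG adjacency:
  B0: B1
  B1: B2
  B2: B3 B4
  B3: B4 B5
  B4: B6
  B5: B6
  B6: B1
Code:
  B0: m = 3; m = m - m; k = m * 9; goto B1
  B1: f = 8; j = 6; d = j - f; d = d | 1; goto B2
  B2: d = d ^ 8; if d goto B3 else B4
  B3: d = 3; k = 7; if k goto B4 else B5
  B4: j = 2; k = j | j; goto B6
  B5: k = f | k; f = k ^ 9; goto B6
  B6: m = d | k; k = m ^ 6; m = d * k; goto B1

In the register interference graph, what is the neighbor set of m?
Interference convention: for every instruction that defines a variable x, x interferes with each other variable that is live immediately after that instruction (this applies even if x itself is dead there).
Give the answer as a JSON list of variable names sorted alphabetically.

Answer: ["d"]

Derivation:
Block summaries:
  B0 def {k,m} use ∅
  B1 def {d,f,j} use ∅
  B2 def {d} use {d}
  B3 def {d,k} use ∅
  B4 def {j,k} use ∅
  B5 def {f,k} use {f,k}
  B6 def {k,m} use {d,k}

Liveness:
  live B0: ∅→∅
  live B1: ∅→{d,f}
  live B2: {d,f}→{d,f}
  live B3: {f}→{d,f,k}
  live B4: {d}→{d,k}
  live B5: {d,f,k}→{d,k}
  live B6: {d,k}→∅

Interfere edges:
  d↔{f,j,k,m}
  f↔{d,j,k}
  j↔{d,f}
  k↔{d,f}
  m↔{d}

N(m) = ["d"]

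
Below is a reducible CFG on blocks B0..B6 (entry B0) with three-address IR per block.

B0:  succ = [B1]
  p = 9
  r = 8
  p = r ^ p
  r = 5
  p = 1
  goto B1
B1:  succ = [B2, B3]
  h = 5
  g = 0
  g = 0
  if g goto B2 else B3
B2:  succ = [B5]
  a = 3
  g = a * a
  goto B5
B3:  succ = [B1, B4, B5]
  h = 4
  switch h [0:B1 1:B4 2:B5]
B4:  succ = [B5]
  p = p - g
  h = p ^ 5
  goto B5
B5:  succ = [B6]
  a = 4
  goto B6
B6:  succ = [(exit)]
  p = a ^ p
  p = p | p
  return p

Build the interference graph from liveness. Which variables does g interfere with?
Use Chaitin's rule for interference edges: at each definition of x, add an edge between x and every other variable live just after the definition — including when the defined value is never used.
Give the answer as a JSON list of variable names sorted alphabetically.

Per-block:
  B0: def={p,r} ue=∅
  B1: def={g,h} ue=∅
  B2: def={a,g} ue=∅
  B3: def={h} ue=∅
  B4: def={h,p} ue={g,p}
  B5: def={a} ue=∅
  B6: def={p} ue={a,p}

Liveness:
  B0 li=∅ lo={p}
  B1 li={p} lo={g,p}
  B2 li={p} lo={p}
  B3 li={g,p} lo={g,p}
  B4 li={g,p} lo={p}
  B5 li={p} lo={a,p}
  B6 li={a,p} lo=∅

Interfere edges:
  a↔{p}
  g↔{h,p}
  h↔{g,p}
  p↔{a,g,h,r}
  r↔{p}

N(g) = ["h", "p"]

Answer: ["h", "p"]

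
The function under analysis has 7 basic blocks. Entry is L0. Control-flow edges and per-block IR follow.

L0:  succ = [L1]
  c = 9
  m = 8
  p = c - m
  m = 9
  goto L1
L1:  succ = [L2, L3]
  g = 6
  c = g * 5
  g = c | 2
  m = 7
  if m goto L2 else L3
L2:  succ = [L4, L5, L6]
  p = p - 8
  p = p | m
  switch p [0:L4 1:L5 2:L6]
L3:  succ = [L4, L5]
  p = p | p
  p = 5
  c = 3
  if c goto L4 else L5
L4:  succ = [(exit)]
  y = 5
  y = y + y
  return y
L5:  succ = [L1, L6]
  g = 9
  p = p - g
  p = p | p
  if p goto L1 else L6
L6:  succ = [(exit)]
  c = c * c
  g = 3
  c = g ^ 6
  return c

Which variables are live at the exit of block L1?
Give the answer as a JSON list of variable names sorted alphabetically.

Answer: ["c", "m", "p"]

Working:
Block summaries:
  L0: {c,m,p} / ∅
  L1: {c,g,m} / ∅
  L2: {p} / {m,p}
  L3: {c,p} / {p}
  L4: {y} / ∅
  L5: {g,p} / {p}
  L6: {c,g} / {c}

Backward fixpoint:
  L0 li=∅ lo={p}
  L1 li={p} lo={c,m,p}
  L2 li={c,m,p} lo={c,p}
  L3 li={p} lo={c,p}
  L4 li=∅ lo=∅
  L5 li={c,p} lo={c,p}
  L6 li={c} lo=∅

live-out(L1) = ["c", "m", "p"]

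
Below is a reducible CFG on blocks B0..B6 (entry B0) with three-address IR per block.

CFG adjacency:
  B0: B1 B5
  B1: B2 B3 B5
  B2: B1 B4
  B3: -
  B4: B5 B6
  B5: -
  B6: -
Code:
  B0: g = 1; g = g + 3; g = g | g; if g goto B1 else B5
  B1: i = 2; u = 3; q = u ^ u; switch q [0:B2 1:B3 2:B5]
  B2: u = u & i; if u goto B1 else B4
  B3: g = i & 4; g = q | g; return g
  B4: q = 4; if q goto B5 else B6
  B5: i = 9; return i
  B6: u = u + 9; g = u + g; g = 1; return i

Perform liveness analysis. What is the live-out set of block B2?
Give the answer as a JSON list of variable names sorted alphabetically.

Answer: ["g", "i", "u"]

Working:
Block summaries:
  B0 def {g} use ∅
  B1 def {i,q,u} use ∅
  B2 def {u} use {i,u}
  B3 def {g} use {i,q}
  B4 def {q} use ∅
  B5 def {i} use ∅
  B6 def {g,u} use {g,i,u}

Live sets:
  B0 li=∅ lo={g}
  B1 li={g} lo={g,i,q,u}
  B2 li={g,i,u} lo={g,i,u}
  B3 li={i,q} lo=∅
  B4 li={g,i,u} lo={g,i,u}
  B5 li=∅ lo=∅
  B6 li={g,i,u} lo=∅

live-out(B2) = ["g", "i", "u"]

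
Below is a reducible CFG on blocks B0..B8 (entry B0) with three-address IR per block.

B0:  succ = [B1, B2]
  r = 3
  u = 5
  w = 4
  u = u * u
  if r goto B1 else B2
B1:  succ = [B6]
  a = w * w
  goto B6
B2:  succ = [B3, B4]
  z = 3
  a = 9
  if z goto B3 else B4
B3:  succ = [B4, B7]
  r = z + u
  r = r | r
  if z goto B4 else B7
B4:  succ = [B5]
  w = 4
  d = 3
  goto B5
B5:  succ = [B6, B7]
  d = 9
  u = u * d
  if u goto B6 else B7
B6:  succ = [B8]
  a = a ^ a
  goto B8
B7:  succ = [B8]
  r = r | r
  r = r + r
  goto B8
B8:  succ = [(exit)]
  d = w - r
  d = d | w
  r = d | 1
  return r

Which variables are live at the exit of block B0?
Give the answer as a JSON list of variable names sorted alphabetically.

Per-block:
  B0 def {r,u,w} use ∅
  B1 def {a} use {w}
  B2 def {a,z} use ∅
  B3 def {r} use {u,z}
  B4 def {d,w} use ∅
  B5 def {d,u} use {u}
  B6 def {a} use {a}
  B7 def {r} use {r}
  B8 def {d,r} use {r,w}

Live sets:
  B0 li=∅ lo={r,u,w}
  B1 li={r,w} lo={a,r,w}
  B2 li={r,u,w} lo={a,r,u,w,z}
  B3 li={a,u,w,z} lo={a,r,u,w}
  B4 li={a,r,u} lo={a,r,u,w}
  B5 li={a,r,u,w} lo={a,r,w}
  B6 li={a,r,w} lo={r,w}
  B7 li={r,w} lo={r,w}
  B8 li={r,w} lo=∅

live-out(B0) = ["r", "u", "w"]

Answer: ["r", "u", "w"]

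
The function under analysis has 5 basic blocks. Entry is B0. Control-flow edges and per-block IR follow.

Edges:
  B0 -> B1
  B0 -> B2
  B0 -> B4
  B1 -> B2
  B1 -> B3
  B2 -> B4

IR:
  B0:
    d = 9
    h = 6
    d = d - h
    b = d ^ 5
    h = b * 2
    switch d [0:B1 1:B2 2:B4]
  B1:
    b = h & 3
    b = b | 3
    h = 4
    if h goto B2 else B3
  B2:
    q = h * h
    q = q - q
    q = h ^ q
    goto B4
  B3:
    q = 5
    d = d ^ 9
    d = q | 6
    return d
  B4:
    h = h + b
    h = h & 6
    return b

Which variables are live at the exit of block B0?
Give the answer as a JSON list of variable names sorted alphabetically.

Answer: ["b", "d", "h"]

Working:
Block summaries:
  B0: {b,d,h} / ∅
  B1: {b,h} / {h}
  B2: {q} / {h}
  B3: {d,q} / {d}
  B4: {h} / {b,h}

Backward fixpoint:
  B0 li=∅ lo={b,d,h}
  B1 li={d,h} lo={b,d,h}
  B2 li={b,h} lo={b,h}
  B3 li={d} lo=∅
  B4 li={b,h} lo=∅

live-out(B0) = ["b", "d", "h"]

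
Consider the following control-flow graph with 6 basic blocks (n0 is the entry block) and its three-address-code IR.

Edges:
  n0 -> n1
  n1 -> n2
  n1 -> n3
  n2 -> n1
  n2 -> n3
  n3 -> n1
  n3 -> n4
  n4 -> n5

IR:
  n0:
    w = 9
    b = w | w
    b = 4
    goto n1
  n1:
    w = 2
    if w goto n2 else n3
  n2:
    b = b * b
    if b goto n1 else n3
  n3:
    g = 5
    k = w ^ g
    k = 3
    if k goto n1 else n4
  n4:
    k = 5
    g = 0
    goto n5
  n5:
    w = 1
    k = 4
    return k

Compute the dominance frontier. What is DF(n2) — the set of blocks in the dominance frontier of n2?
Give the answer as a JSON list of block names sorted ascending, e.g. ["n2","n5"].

Answer: ["n1", "n3"]

Working:
idom tree: n1←n0 n2←n1 n3←n1 n4←n3 n5←n4
Join-block Dom:
  n1: preds {n0,n2,n3}: {n0} ∩ {n0,n1,n2} ∩ {n0,n1,n3} = {n0}; idom=n0
  n3: preds {n1,n2}: {n0,n1} ∩ {n0,n1,n2} = {n0,n1}; idom=n1

DF walk-up:
  join n1 pred n0: · stop@n0
  join n1 pred n2: n2→n1 stop@n0
  join n1 pred n3: n3→n1 stop@n0
  join n3 pred n1: · stop@n1
  join n3 pred n2: n2 stop@n1
  DF(n0)=∅
  DF(n1)={n1}
  DF(n2)={n1,n3}
  DF(n3)={n1}
  DF(n4)=∅
  DF(n5)=∅

DF(n2) = ["n1", "n3"]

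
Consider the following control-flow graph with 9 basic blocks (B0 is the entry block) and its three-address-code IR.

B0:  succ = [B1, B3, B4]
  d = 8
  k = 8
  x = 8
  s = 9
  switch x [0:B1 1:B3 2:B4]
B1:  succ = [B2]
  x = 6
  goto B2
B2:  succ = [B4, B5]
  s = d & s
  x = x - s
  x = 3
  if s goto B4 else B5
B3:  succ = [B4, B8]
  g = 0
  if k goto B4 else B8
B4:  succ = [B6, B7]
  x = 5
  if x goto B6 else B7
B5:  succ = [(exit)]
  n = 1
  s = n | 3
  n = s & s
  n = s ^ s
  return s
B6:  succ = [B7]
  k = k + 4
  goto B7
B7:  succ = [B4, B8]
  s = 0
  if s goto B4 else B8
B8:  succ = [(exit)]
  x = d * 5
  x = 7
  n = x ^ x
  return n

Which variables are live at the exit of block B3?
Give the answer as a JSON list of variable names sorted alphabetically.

Answer: ["d", "k"]

Analysis:
Block summaries:
  B0: def={d,k,s,x} ue=∅
  B1: def={x} ue=∅
  B2: def={s,x} ue={d,s,x}
  B3: def={g} ue={k}
  B4: def={x} ue=∅
  B5: def={n,s} ue=∅
  B6: def={k} ue={k}
  B7: def={s} ue=∅
  B8: def={n,x} ue={d}

Live sets:
  B0 li=∅ lo={d,k,s}
  B1 li={d,k,s} lo={d,k,s,x}
  B2 li={d,k,s,x} lo={d,k}
  B3 li={d,k} lo={d,k}
  B4 li={d,k} lo={d,k}
  B5 li=∅ lo=∅
  B6 li={d,k} lo={d,k}
  B7 li={d,k} lo={d,k}
  B8 li={d} lo=∅

live-out(B3) = ["d", "k"]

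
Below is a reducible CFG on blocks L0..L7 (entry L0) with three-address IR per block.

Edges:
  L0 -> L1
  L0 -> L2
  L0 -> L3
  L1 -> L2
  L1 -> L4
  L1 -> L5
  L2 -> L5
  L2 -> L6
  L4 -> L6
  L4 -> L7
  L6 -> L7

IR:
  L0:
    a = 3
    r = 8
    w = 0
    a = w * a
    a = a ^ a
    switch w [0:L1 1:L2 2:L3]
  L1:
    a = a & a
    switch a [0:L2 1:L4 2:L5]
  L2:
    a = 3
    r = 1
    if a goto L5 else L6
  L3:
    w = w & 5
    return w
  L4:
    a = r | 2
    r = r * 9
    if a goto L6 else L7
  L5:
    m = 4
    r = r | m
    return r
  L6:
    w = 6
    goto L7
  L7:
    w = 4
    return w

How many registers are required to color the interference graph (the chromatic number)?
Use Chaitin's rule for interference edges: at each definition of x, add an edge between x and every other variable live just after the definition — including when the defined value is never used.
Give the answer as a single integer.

Per-block:
  L0: def={a,r,w} ue=∅
  L1: def={a} ue={a}
  L2: def={a,r} ue=∅
  L3: def={w} ue={w}
  L4: def={a,r} ue={r}
  L5: def={m,r} ue={r}
  L6: def={w} ue=∅
  L7: def={w} ue=∅

Liveness:
  live L0: ∅→{a,r,w}
  live L1: {a,r}→{r}
  live L2: ∅→{r}
  live L3: {w}→∅
  live L4: {r}→∅
  live L5: {r}→∅
  live L6: ∅→∅
  live L7: ∅→∅

Interfere edges:
  a — {r,w}
  m — {r}
  r — {a,m,w}
  w — {a,r}

Registers:
  {a,r,w} pairwise interfere (3-clique) ⇒ χ ≥ 3
  3-colouring: R0={r}  R1={a,m}  R2={w}
  χ = 3

Answer: 3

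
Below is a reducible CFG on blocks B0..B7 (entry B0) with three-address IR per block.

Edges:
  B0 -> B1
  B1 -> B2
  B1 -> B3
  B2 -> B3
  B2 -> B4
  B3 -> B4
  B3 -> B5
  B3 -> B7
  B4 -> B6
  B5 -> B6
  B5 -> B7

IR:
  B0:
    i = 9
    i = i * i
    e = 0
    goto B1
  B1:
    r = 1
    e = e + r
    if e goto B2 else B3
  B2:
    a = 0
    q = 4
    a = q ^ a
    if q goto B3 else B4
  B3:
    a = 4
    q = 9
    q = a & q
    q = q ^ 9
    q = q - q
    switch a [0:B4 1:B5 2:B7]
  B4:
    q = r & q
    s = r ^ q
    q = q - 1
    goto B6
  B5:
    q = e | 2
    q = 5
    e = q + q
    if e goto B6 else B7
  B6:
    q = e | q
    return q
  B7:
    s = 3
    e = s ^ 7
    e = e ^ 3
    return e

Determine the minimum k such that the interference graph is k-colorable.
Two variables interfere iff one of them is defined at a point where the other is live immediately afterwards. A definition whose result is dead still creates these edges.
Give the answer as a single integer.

def/use:
  B0: def={e,i} ue=∅
  B1: def={e,r} ue={e}
  B2: def={a,q} ue=∅
  B3: def={a,q} ue=∅
  B4: def={q,s} ue={q,r}
  B5: def={e,q} ue={e}
  B6: def={q} ue={e,q}
  B7: def={e,s} ue=∅

Liveness:
  live B0: ∅→{e}
  live B1: {e}→{e,r}
  live B2: {e,r}→{e,q,r}
  live B3: {e,r}→{e,q,r}
  live B4: {e,q,r}→{e,q}
  live B5: {e}→{e,q}
  live B6: {e,q}→∅
  live B7: ∅→∅

Interference:
  a: {e,q,r}
  e: {a,q,r,s}
  i: ∅
  q: {a,e,r,s}
  r: {a,e,q}
  s: {e,q}

Registers:
  clique {a,e,q,r} ⇒ need ≥ 4
  assign a→c2 e→c0 i→c0 q→c1 r→c3 s→c2 — no edge inside a register ⇒ χ ≤ 4
  χ = 4

Answer: 4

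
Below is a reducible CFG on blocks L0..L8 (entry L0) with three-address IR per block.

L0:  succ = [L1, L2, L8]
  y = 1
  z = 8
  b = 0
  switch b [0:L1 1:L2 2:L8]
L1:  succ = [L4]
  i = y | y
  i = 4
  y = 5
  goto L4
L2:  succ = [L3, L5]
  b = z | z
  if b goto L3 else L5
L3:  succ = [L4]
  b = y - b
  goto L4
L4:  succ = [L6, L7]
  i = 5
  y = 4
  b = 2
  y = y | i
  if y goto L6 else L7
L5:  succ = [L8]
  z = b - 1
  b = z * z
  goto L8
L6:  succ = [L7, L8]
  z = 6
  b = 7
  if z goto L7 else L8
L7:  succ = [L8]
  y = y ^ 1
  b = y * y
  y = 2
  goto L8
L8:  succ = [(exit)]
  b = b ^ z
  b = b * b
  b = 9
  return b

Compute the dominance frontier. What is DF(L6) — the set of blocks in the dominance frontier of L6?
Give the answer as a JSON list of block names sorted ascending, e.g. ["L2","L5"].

idom tree: L1←L0 L2←L0 L3←L2 L4←L0 L5←L2 L6←L4 L7←L4 L8←L0
Join-block Dom:
  L4: preds {L1,L3}: {L0,L1} ∩ {L0,L2,L3} = {L0}; idom=L0
  L7: preds {L4,L6}: {L0,L4} ∩ {L0,L4,L6} = {L0,L4}; idom=L4
  L8: preds {L0,L5,L6,L7}: {L0} ∩ {L0,L2,L5} ∩ {L0,L4,L6} ∩ {L0,L4,L7} = {L0}; idom=L0

DF walk-up:
  L4←L1: walk L1 to L0
  L4←L3: walk L3→L2 to L0
  L7←L4: walk · to L4
  L7←L6: walk L6 to L4
  L8←L0: walk · to L0
  L8←L5: walk L5→L2 to L0
  L8←L6: walk L6→L4 to L0
  L8←L7: walk L7→L4 to L0
  DF(L0)=∅
  DF(L1)={L4}
  DF(L2)={L4,L8}
  DF(L3)={L4}
  DF(L4)={L8}
  DF(L5)={L8}
  DF(L6)={L7,L8}
  DF(L7)={L8}
  DF(L8)=∅

DF(L6) = ["L7", "L8"]

Answer: ["L7", "L8"]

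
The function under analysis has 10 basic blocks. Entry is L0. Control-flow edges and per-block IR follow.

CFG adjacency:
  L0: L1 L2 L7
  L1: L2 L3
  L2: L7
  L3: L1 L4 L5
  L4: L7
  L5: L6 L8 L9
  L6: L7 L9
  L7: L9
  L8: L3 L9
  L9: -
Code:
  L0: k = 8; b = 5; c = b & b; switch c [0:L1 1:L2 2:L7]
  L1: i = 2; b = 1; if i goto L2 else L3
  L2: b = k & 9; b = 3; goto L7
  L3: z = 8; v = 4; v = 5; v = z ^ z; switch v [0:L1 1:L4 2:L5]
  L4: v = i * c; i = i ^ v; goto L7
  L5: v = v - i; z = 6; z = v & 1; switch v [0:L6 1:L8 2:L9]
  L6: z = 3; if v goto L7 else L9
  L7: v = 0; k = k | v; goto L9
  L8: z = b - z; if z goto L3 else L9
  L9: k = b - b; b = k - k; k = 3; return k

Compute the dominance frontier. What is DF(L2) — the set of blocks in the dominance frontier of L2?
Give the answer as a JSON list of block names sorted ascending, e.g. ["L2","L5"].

Answer: ["L7"]

Analysis:
idom tree: L1←L0 L2←L0 L3←L1 L4←L3 L5←L3 L6←L5 L7←L0 L8←L5 L9←L0
Dom∩ at merges:
  L1: preds {L0,L3}: {L0} ∩ {L0,L1,L3} = {L0}; idom=L0
  L2: preds {L0,L1}: {L0} ∩ {L0,L1} = {L0}; idom=L0
  L3: preds {L1,L8}: {L0,L1} ∩ {L0,L1,L3,L5,L8} = {L0,L1}; idom=L1
  L7: preds {L0,L2,L4,L6}: {L0} ∩ {L0,L2} ∩ {L0,L1,L3,L4} ∩ {L0,L1,L3,L5,L6} = {L0}; idom=L0
  L9: preds {L5,L6,L7,L8}: {L0,L1,L3,L5} ∩ {L0,L1,L3,L5,L6} ∩ {L0,L7} ∩ {L0,L1,L3,L5,L8} = {L0}; idom=L0

Frontier:
  L1←L0: walk · to L0
  L1←L3: walk L3→L1 to L0
  L2←L0: walk · to L0
  L2←L1: walk L1 to L0
  L3←L1: walk · to L1
  L3←L8: walk L8→L5→L3 to L1
  L7←L0: walk · to L0
  L7←L2: walk L2 to L0
  L7←L4: walk L4→L3→L1 to L0
  L7←L6: walk L6→L5→L3→L1 to L0
  L9←L5: walk L5→L3→L1 to L0
  L9←L6: walk L6→L5→L3→L1 to L0
  L9←L7: walk L7 to L0
  L9←L8: walk L8→L5→L3→L1 to L0
  DF(L0)=∅
  DF(L1)={L1,L2,L7,L9}
  DF(L2)={L7}
  DF(L3)={L1,L3,L7,L9}
  DF(L4)={L7}
  DF(L5)={L3,L7,L9}
  DF(L6)={L7,L9}
  DF(L7)={L9}
  DF(L8)={L3,L9}
  DF(L9)=∅

DF(L2) = ["L7"]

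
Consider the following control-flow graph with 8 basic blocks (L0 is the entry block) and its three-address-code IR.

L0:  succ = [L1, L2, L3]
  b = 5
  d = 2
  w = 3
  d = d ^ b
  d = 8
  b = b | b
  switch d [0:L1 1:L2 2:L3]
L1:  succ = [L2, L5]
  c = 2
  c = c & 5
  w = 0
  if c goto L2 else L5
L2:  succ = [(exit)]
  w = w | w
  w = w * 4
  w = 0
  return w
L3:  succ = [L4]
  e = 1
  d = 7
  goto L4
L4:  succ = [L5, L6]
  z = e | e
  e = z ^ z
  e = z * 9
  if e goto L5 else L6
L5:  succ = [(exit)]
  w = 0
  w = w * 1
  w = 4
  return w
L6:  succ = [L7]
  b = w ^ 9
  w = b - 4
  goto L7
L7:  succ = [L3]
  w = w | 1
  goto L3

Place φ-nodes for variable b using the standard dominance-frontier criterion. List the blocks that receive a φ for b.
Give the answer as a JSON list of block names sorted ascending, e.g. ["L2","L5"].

idom tree: L1←L0 L2←L0 L3←L0 L4←L3 L5←L0 L6←L4 L7←L6
Dom∩ at merges:
  L2: preds {L0,L1}: {L0} ∩ {L0,L1} = {L0}; idom=L0
  L3: preds {L0,L7}: {L0} ∩ {L0,L3,L4,L6,L7} = {L0}; idom=L0
  L5: preds {L1,L4}: {L0,L1} ∩ {L0,L3,L4} = {L0}; idom=L0

DF walk-up:
  join L2 pred L0: · stop@L0
  join L2 pred L1: L1 stop@L0
  join L3 pred L0: · stop@L0
  join L3 pred L7: L7→L6→L4→L3 stop@L0
  join L5 pred L1: L1 stop@L0
  join L5 pred L4: L4→L3 stop@L0
  L0: DF=∅
  L1: DF={L2,L5}
  L2: DF=∅
  L3: DF={L3,L5}
  L4: DF={L3,L5}
  L5: DF=∅
  L6: DF={L3}
  L7: DF={L3}

φ for b: defs {L0,L6}
  DF⁺ = {L3,L5}

Answer: ["L3", "L5"]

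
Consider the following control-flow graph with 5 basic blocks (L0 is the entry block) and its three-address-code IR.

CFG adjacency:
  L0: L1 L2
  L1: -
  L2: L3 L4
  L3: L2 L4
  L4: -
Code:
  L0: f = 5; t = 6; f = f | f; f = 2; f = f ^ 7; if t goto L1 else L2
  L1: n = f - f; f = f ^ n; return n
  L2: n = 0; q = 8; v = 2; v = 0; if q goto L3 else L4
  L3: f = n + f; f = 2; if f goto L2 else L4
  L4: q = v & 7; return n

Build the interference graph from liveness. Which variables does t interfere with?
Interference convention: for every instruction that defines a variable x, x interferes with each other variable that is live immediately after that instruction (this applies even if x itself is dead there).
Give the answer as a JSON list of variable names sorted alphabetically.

Per-block:
  L0 def {f,t} use ∅
  L1 def {f,n} use {f}
  L2 def {n,q,v} use ∅
  L3 def {f} use {f,n}
  L4 def {q} use {n,v}

Backward fixpoint:
  L0: in=∅ out={f}
  L1: in={f} out=∅
  L2: in={f} out={f,n,v}
  L3: in={f,n,v} out={f,n,v}
  L4: in={n,v} out=∅

Interference:
  f — {n,q,t,v}
  n — {f,q,v}
  q — {f,n,v}
  t — {f}
  v — {f,n,q}

N(t) = ["f"]

Answer: ["f"]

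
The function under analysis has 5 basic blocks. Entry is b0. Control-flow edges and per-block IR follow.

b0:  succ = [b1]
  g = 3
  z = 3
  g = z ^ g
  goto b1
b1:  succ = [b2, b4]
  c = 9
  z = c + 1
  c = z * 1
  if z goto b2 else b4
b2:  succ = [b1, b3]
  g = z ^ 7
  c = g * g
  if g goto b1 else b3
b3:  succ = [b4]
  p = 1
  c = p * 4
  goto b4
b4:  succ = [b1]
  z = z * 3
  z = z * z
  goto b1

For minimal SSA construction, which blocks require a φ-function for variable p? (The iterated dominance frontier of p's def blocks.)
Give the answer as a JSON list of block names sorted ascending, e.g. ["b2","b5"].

idom tree: b1←b0 b2←b1 b3←b2 b4←b1
Dom at joins:
  b1: preds {b0,b2,b4}: {b0} ∩ {b0,b1,b2} ∩ {b0,b1,b4} = {b0}; idom=b0
  b4: preds {b1,b3}: {b0,b1} ∩ {b0,b1,b2,b3} = {b0,b1}; idom=b1

Frontier:
  b1←b0: walk · to b0
  b1←b2: walk b2→b1 to b0
  b1←b4: walk b4→b1 to b0
  b4←b1: walk · to b1
  b4←b3: walk b3→b2 to b1
  b0 → ∅
  b1 → {b1}
  b2 → {b1,b4}
  b3 → {b4}
  b4 → {b1}

φ for p: defs {b3}
  DF⁺ = {b1,b4}

Answer: ["b1", "b4"]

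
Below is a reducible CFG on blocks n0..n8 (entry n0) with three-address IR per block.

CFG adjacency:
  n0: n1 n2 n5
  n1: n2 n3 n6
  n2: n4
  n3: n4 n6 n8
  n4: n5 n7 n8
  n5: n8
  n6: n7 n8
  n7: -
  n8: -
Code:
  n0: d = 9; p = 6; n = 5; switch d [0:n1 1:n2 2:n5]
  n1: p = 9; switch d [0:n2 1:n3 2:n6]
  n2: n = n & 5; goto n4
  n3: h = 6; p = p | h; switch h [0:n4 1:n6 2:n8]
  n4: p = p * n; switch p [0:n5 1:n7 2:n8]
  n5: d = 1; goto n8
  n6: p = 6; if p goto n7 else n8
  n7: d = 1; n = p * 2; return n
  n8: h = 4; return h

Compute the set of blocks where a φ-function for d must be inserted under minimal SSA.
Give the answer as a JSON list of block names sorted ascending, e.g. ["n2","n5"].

Answer: ["n8"]

Working:
idom tree: n1←n0 n2←n0 n3←n1 n4←n0 n5←n0 n6←n1 n7←n0 n8←n0
Dom at joins:
  n2: preds {n0,n1}: {n0} ∩ {n0,n1} = {n0}; idom=n0
  n4: preds {n2,n3}: {n0,n2} ∩ {n0,n1,n3} = {n0}; idom=n0
  n5: preds {n0,n4}: {n0} ∩ {n0,n4} = {n0}; idom=n0
  n6: preds {n1,n3}: {n0,n1} ∩ {n0,n1,n3} = {n0,n1}; idom=n1
  n7: preds {n4,n6}: {n0,n4} ∩ {n0,n1,n6} = {n0}; idom=n0
  n8: preds {n3,n4,n5,n6}: {n0,n1,n3} ∩ {n0,n4} ∩ {n0,n5} ∩ {n0,n1,n6} = {n0}; idom=n0

Frontier:
  join n2 pred n0: · stop@n0
  join n2 pred n1: n1 stop@n0
  join n4 pred n2: n2 stop@n0
  join n4 pred n3: n3→n1 stop@n0
  join n5 pred n0: · stop@n0
  join n5 pred n4: n4 stop@n0
  join n6 pred n1: · stop@n1
  join n6 pred n3: n3 stop@n1
  join n7 pred n4: n4 stop@n0
  join n7 pred n6: n6→n1 stop@n0
  join n8 pred n3: n3→n1 stop@n0
  join n8 pred n4: n4 stop@n0
  join n8 pred n5: n5 stop@n0
  join n8 pred n6: n6→n1 stop@n0
  n0: DF=∅
  n1: DF={n2,n4,n7,n8}
  n2: DF={n4}
  n3: DF={n4,n6,n8}
  n4: DF={n5,n7,n8}
  n5: DF={n8}
  n6: DF={n7,n8}
  n7: DF=∅
  n8: DF=∅

φ for d: defs {n0,n5,n7}
  DF⁺ = {n8}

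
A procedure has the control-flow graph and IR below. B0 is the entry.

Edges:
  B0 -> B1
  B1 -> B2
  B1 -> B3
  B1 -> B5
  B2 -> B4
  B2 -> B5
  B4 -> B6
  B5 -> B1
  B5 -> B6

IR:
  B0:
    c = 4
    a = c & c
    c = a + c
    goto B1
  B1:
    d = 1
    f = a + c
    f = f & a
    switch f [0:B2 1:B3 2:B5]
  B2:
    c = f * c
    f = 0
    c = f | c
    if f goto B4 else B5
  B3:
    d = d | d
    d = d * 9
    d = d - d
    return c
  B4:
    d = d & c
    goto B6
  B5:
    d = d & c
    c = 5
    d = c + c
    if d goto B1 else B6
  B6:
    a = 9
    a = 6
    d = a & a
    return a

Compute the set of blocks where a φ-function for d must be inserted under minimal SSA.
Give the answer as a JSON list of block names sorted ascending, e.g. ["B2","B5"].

Answer: ["B1", "B6"]

Derivation:
idom tree: B1←B0 B2←B1 B3←B1 B4←B2 B5←B1 B6←B1
Join-block Dom:
  B1: preds {B0,B5}: {B0} ∩ {B0,B1,B5} = {B0}; idom=B0
  B5: preds {B1,B2}: {B0,B1} ∩ {B0,B1,B2} = {B0,B1}; idom=B1
  B6: preds {B4,B5}: {B0,B1,B2,B4} ∩ {B0,B1,B5} = {B0,B1}; idom=B1

DF walk-up:
  join B1 pred B0: · stop@B0
  join B1 pred B5: B5→B1 stop@B0
  join B5 pred B1: · stop@B1
  join B5 pred B2: B2 stop@B1
  join B6 pred B4: B4→B2 stop@B1
  join B6 pred B5: B5 stop@B1
  B0 → ∅
  B1 → {B1}
  B2 → {B5,B6}
  B3 → ∅
  B4 → {B6}
  B5 → {B1,B6}
  B6 → ∅

φ for d: defs {B1,B3,B4,B5,B6}
  DF⁺ = {B1,B6}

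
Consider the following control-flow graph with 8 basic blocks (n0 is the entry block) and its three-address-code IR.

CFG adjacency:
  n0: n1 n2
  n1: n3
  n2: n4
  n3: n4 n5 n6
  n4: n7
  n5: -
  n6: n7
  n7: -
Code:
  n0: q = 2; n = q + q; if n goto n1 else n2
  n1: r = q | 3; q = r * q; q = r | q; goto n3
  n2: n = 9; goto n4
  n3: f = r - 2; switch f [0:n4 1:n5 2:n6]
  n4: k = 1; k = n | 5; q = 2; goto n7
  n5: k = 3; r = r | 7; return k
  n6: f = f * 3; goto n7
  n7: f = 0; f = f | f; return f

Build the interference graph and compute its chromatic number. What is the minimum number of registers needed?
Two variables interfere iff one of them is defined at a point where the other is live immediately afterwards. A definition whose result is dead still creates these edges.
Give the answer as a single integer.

Answer: 3

Working:
Per-block:
  n0: def={n,q} ue=∅
  n1: def={q,r} ue={q}
  n2: def={n} ue=∅
  n3: def={f} ue={r}
  n4: def={k,q} ue={n}
  n5: def={k,r} ue={r}
  n6: def={f} ue={f}
  n7: def={f} ue=∅

Liveness:
  n0: in=∅ out={n,q}
  n1: in={n,q} out={n,r}
  n2: in=∅ out={n}
  n3: in={n,r} out={f,n,r}
  n4: in={n} out=∅
  n5: in={r} out=∅
  n6: in={f} out=∅
  n7: in=∅ out=∅

Conflict graph:
  f: {n,r}
  k: {n,r}
  n: {f,k,q,r}
  q: {n,r}
  r: {f,k,n,q}

Registers:
  clique {f,n,r} ⇒ need ≥ 3
  3-colouring: r0={n}  r1={r}  r2={f,k,q}
  χ = 3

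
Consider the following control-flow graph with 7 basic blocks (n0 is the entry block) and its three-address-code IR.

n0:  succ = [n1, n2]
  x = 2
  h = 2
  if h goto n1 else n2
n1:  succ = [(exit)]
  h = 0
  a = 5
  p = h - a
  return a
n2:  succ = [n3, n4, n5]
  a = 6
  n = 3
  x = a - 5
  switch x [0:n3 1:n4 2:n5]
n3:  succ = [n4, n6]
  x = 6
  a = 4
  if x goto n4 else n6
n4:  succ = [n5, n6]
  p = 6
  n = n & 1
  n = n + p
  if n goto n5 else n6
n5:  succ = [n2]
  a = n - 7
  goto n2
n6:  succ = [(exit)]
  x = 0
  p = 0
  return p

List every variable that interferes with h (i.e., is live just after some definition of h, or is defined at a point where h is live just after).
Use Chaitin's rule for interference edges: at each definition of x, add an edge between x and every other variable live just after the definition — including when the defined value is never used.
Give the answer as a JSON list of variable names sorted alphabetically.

Block summaries:
  n0 def {h,x} use ∅
  n1 def {a,h,p} use ∅
  n2 def {a,n,x} use ∅
  n3 def {a,x} use ∅
  n4 def {n,p} use {n}
  n5 def {a} use {n}
  n6 def {p,x} use ∅

Backward fixpoint:
  n0: in=∅ out=∅
  n1: in=∅ out=∅
  n2: in=∅ out={n}
  n3: in={n} out={n}
  n4: in={n} out={n}
  n5: in={n} out=∅
  n6: in=∅ out=∅

Interference:
  a — {h,n,p,x}
  h — {a}
  n — {a,p,x}
  p — {a,n}
  x — {a,n}

N(h) = ["a"]

Answer: ["a"]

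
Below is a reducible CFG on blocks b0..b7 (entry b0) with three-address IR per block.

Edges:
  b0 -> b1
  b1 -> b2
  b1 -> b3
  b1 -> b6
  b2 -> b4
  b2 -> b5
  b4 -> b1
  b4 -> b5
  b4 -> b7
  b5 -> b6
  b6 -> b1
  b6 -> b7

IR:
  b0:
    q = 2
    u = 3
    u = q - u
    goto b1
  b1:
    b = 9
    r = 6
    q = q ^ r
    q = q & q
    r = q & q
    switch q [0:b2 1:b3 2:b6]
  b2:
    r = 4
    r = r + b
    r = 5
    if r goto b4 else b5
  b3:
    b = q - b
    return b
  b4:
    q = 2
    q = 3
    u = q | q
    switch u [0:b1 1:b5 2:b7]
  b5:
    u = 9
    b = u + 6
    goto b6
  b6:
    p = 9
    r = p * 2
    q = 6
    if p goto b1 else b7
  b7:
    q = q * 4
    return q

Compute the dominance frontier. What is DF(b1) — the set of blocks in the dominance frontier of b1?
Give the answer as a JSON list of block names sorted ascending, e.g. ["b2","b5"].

idom tree: b1←b0 b2←b1 b3←b1 b4←b2 b5←b2 b6←b1 b7←b1
Dom at joins:
  b1: preds {b0,b4,b6}: {b0} ∩ {b0,b1,b2,b4} ∩ {b0,b1,b6} = {b0}; idom=b0
  b5: preds {b2,b4}: {b0,b1,b2} ∩ {b0,b1,b2,b4} = {b0,b1,b2}; idom=b2
  b6: preds {b1,b5}: {b0,b1} ∩ {b0,b1,b2,b5} = {b0,b1}; idom=b1
  b7: preds {b4,b6}: {b0,b1,b2,b4} ∩ {b0,b1,b6} = {b0,b1}; idom=b1

Frontier:
  b1←b0: walk · to b0
  b1←b4: walk b4→b2→b1 to b0
  b1←b6: walk b6→b1 to b0
  b5←b2: walk · to b2
  b5←b4: walk b4 to b2
  b6←b1: walk · to b1
  b6←b5: walk b5→b2 to b1
  b7←b4: walk b4→b2 to b1
  b7←b6: walk b6 to b1
  b0: DF=∅
  b1: DF={b1}
  b2: DF={b1,b6,b7}
  b3: DF=∅
  b4: DF={b1,b5,b7}
  b5: DF={b6}
  b6: DF={b1,b7}
  b7: DF=∅

DF(b1) = ["b1"]

Answer: ["b1"]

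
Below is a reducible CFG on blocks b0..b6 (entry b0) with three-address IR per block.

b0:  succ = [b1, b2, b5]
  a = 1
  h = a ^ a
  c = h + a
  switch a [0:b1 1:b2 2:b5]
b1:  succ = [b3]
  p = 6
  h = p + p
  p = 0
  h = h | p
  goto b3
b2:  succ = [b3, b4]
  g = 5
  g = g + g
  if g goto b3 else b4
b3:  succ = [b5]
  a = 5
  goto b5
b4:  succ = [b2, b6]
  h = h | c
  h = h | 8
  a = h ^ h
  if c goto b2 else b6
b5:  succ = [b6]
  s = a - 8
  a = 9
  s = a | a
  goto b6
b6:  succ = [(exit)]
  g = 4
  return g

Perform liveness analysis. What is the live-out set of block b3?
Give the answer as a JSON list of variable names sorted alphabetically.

Answer: ["a"]

Derivation:
Per-block:
  b0: {a,c,h} / ∅
  b1: {h,p} / ∅
  b2: {g} / ∅
  b3: {a} / ∅
  b4: {a,h} / {c,h}
  b5: {a,s} / {a}
  b6: {g} / ∅

Live sets:
  live b0: ∅→{a,c,h}
  live b1: ∅→∅
  live b2: {c,h}→{c,h}
  live b3: ∅→{a}
  live b4: {c,h}→{c,h}
  live b5: {a}→∅
  live b6: ∅→∅

live-out(b3) = ["a"]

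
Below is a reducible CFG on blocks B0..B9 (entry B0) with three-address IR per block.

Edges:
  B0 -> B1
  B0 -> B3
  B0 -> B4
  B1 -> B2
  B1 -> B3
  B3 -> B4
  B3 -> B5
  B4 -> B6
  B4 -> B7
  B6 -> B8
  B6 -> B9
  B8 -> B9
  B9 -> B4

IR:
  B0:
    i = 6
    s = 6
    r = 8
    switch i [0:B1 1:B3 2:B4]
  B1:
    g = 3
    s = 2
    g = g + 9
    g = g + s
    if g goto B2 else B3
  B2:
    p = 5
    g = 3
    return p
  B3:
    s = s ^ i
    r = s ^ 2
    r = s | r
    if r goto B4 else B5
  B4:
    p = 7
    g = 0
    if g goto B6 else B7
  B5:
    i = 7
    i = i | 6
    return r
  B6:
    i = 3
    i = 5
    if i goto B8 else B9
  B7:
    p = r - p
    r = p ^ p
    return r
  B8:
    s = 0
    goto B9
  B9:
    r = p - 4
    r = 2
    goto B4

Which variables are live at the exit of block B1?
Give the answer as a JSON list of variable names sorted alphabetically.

Answer: ["i", "s"]

Derivation:
def/use:
  B0: {i,r,s} / ∅
  B1: {g,s} / ∅
  B2: {g,p} / ∅
  B3: {r,s} / {i,s}
  B4: {g,p} / ∅
  B5: {i} / {r}
  B6: {i} / ∅
  B7: {p,r} / {p,r}
  B8: {s} / ∅
  B9: {r} / {p}

Live sets:
  B0: in=∅ out={i,r,s}
  B1: in={i} out={i,s}
  B2: in=∅ out=∅
  B3: in={i,s} out={r}
  B4: in={r} out={p,r}
  B5: in={r} out=∅
  B6: in={p} out={p}
  B7: in={p,r} out=∅
  B8: in={p} out={p}
  B9: in={p} out={r}

live-out(B1) = ["i", "s"]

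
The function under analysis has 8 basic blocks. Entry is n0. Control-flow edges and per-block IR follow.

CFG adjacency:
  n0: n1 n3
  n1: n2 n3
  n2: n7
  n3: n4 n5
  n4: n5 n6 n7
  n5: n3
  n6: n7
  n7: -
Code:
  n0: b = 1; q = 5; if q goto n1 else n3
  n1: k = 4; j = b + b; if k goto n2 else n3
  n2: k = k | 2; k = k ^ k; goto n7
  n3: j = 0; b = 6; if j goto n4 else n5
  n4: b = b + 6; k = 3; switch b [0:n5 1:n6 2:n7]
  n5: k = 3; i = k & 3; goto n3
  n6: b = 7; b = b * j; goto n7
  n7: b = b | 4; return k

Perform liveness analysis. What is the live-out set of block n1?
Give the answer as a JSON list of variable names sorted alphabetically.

def/use:
  n0 def {b,q} use ∅
  n1 def {j,k} use {b}
  n2 def {k} use {k}
  n3 def {b,j} use ∅
  n4 def {b,k} use {b}
  n5 def {i,k} use ∅
  n6 def {b} use {j}
  n7 def {b} use {b,k}

Liveness:
  n0 li=∅ lo={b}
  n1 li={b} lo={b,k}
  n2 li={b,k} lo={b,k}
  n3 li=∅ lo={b,j}
  n4 li={b,j} lo={b,j,k}
  n5 li=∅ lo=∅
  n6 li={j,k} lo={b,k}
  n7 li={b,k} lo=∅

live-out(n1) = ["b", "k"]

Answer: ["b", "k"]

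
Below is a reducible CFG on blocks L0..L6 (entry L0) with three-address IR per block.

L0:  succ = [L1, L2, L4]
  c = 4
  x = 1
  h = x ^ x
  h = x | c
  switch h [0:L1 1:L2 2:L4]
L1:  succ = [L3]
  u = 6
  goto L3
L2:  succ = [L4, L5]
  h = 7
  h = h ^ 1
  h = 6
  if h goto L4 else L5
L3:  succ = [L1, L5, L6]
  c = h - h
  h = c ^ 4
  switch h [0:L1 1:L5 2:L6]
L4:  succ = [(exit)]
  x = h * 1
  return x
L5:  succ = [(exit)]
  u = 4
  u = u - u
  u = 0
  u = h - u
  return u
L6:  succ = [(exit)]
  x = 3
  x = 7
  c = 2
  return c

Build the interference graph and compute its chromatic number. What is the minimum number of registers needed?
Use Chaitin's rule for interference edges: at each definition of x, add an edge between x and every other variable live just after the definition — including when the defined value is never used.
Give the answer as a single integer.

Answer: 3

Derivation:
Per-block:
  L0: def={c,h,x} ue=∅
  L1: def={u} ue=∅
  L2: def={h} ue=∅
  L3: def={c,h} ue={h}
  L4: def={x} ue={h}
  L5: def={u} ue={h}
  L6: def={c,x} ue=∅

Liveness:
  L0: in=∅ out={h}
  L1: in={h} out={h}
  L2: in=∅ out={h}
  L3: in={h} out={h}
  L4: in={h} out=∅
  L5: in={h} out=∅
  L6: in=∅ out=∅

Interfere edges:
  c — {h,x}
  h — {c,u,x}
  u — {h}
  x — {c,h}

Registers:
  clique {c,h,x} ⇒ need ≥ 3
  assign c→c1 h→c0 u→c1 x→c2 — no edge inside a register ⇒ χ ≤ 3
  χ = 3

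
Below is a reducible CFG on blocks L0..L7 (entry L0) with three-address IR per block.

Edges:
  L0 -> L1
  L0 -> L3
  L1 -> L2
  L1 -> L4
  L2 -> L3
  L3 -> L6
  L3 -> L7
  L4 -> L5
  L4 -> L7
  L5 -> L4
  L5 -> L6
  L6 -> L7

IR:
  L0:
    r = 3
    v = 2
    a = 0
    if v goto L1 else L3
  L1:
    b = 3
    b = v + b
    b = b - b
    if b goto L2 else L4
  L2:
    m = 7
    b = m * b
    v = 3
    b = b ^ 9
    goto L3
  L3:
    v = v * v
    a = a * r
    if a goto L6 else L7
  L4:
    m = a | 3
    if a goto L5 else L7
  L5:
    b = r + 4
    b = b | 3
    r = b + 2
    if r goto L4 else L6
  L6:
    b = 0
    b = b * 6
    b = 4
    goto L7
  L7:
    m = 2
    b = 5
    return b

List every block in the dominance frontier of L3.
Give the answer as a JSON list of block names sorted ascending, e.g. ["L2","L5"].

idom tree: L1←L0 L2←L1 L3←L0 L4←L1 L5←L4 L6←L0 L7←L0
Dom at joins:
  L3: preds {L0,L2}: {L0} ∩ {L0,L1,L2} = {L0}; idom=L0
  L4: preds {L1,L5}: {L0,L1} ∩ {L0,L1,L4,L5} = {L0,L1}; idom=L1
  L6: preds {L3,L5}: {L0,L3} ∩ {L0,L1,L4,L5} = {L0}; idom=L0
  L7: preds {L3,L4,L6}: {L0,L3} ∩ {L0,L1,L4} ∩ {L0,L6} = {L0}; idom=L0

Frontier:
  L3←L0: walk · to L0
  L3←L2: walk L2→L1 to L0
  L4←L1: walk · to L1
  L4←L5: walk L5→L4 to L1
  L6←L3: walk L3 to L0
  L6←L5: walk L5→L4→L1 to L0
  L7←L3: walk L3 to L0
  L7←L4: walk L4→L1 to L0
  L7←L6: walk L6 to L0
  DF(L0)=∅
  DF(L1)={L3,L6,L7}
  DF(L2)={L3}
  DF(L3)={L6,L7}
  DF(L4)={L4,L6,L7}
  DF(L5)={L4,L6}
  DF(L6)={L7}
  DF(L7)=∅

DF(L3) = ["L6", "L7"]

Answer: ["L6", "L7"]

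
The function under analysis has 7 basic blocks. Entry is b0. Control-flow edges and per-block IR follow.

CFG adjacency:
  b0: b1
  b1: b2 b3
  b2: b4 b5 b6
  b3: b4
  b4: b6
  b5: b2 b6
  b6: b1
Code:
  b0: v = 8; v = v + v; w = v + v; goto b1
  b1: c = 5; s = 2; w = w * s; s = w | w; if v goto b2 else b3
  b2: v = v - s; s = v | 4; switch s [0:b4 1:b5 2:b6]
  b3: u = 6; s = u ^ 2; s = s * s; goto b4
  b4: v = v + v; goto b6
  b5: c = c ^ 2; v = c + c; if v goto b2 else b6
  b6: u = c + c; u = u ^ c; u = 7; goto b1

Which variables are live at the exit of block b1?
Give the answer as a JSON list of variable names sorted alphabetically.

def/use:
  b0: def={v,w} ue=∅
  b1: def={c,s,w} ue={v,w}
  b2: def={s,v} ue={s,v}
  b3: def={s,u} ue=∅
  b4: def={v} ue={v}
  b5: def={c,v} ue={c}
  b6: def={u} ue={c}

Liveness:
  b0 li=∅ lo={v,w}
  b1 li={v,w} lo={c,s,v,w}
  b2 li={c,s,v,w} lo={c,s,v,w}
  b3 li={c,v,w} lo={c,v,w}
  b4 li={c,v,w} lo={c,v,w}
  b5 li={c,s,w} lo={c,s,v,w}
  b6 li={c,v,w} lo={v,w}

live-out(b1) = ["c", "s", "v", "w"]

Answer: ["c", "s", "v", "w"]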